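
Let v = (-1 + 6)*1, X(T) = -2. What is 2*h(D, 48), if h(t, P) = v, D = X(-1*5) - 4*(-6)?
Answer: 10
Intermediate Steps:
v = 5 (v = 5*1 = 5)
D = 22 (D = -2 - 4*(-6) = -2 + 24 = 22)
h(t, P) = 5
2*h(D, 48) = 2*5 = 10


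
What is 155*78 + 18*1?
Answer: 12108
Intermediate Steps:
155*78 + 18*1 = 12090 + 18 = 12108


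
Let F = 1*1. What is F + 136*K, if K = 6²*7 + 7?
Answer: 35225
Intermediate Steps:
F = 1
K = 259 (K = 36*7 + 7 = 252 + 7 = 259)
F + 136*K = 1 + 136*259 = 1 + 35224 = 35225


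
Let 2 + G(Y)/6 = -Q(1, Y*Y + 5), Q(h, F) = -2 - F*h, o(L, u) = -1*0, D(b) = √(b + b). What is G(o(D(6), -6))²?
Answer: 900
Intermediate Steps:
D(b) = √2*√b (D(b) = √(2*b) = √2*√b)
o(L, u) = 0
Q(h, F) = -2 - F*h
G(Y) = 30 + 6*Y² (G(Y) = -12 + 6*(-(-2 - 1*(Y*Y + 5)*1)) = -12 + 6*(-(-2 - 1*(Y² + 5)*1)) = -12 + 6*(-(-2 - 1*(5 + Y²)*1)) = -12 + 6*(-(-2 + (-5 - Y²))) = -12 + 6*(-(-7 - Y²)) = -12 + 6*(7 + Y²) = -12 + (42 + 6*Y²) = 30 + 6*Y²)
G(o(D(6), -6))² = (30 + 6*0²)² = (30 + 6*0)² = (30 + 0)² = 30² = 900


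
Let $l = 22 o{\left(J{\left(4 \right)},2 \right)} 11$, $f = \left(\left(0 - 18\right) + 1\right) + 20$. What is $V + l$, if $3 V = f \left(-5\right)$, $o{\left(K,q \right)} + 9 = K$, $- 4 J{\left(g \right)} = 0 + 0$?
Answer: $-2183$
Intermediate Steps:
$J{\left(g \right)} = 0$ ($J{\left(g \right)} = - \frac{0 + 0}{4} = \left(- \frac{1}{4}\right) 0 = 0$)
$o{\left(K,q \right)} = -9 + K$
$f = 3$ ($f = \left(-18 + 1\right) + 20 = -17 + 20 = 3$)
$l = -2178$ ($l = 22 \left(-9 + 0\right) 11 = 22 \left(-9\right) 11 = \left(-198\right) 11 = -2178$)
$V = -5$ ($V = \frac{3 \left(-5\right)}{3} = \frac{1}{3} \left(-15\right) = -5$)
$V + l = -5 - 2178 = -2183$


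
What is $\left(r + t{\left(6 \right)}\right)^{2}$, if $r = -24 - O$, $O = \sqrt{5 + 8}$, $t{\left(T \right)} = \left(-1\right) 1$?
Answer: $\left(25 + \sqrt{13}\right)^{2} \approx 818.28$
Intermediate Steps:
$t{\left(T \right)} = -1$
$O = \sqrt{13} \approx 3.6056$
$r = -24 - \sqrt{13} \approx -27.606$
$\left(r + t{\left(6 \right)}\right)^{2} = \left(\left(-24 - \sqrt{13}\right) - 1\right)^{2} = \left(-25 - \sqrt{13}\right)^{2}$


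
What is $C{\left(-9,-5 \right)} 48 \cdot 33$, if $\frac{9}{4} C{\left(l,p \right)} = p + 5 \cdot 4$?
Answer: $10560$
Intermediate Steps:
$C{\left(l,p \right)} = \frac{80}{9} + \frac{4 p}{9}$ ($C{\left(l,p \right)} = \frac{4 \left(p + 5 \cdot 4\right)}{9} = \frac{4 \left(p + 20\right)}{9} = \frac{4 \left(20 + p\right)}{9} = \frac{80}{9} + \frac{4 p}{9}$)
$C{\left(-9,-5 \right)} 48 \cdot 33 = \left(\frac{80}{9} + \frac{4}{9} \left(-5\right)\right) 48 \cdot 33 = \left(\frac{80}{9} - \frac{20}{9}\right) 48 \cdot 33 = \frac{20}{3} \cdot 48 \cdot 33 = 320 \cdot 33 = 10560$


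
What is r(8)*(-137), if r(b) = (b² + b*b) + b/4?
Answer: -17810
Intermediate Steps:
r(b) = 2*b² + b/4 (r(b) = (b² + b²) + b*(¼) = 2*b² + b/4)
r(8)*(-137) = ((¼)*8*(1 + 8*8))*(-137) = ((¼)*8*(1 + 64))*(-137) = ((¼)*8*65)*(-137) = 130*(-137) = -17810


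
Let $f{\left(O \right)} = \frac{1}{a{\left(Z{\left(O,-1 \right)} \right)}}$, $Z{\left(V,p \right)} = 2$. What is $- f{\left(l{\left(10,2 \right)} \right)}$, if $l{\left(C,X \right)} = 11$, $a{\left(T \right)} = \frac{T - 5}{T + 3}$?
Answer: $\frac{5}{3} \approx 1.6667$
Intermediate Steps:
$a{\left(T \right)} = \frac{-5 + T}{3 + T}$
$f{\left(O \right)} = - \frac{5}{3}$ ($f{\left(O \right)} = \frac{1}{\frac{1}{3 + 2} \left(-5 + 2\right)} = \frac{1}{\frac{1}{5} \left(-3\right)} = \frac{1}{- \frac{3}{5}} = - \frac{5}{3}$)
$- f{\left(l{\left(10,2 \right)} \right)} = \left(-1\right) \left(- \frac{5}{3}\right) = \frac{5}{3}$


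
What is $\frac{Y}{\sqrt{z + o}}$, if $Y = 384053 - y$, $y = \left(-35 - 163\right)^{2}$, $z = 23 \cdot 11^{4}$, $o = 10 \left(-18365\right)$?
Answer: $\frac{344849 \sqrt{153093}}{153093} \approx 881.36$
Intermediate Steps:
$o = -183650$
$z = 336743$ ($z = 23 \cdot 14641 = 336743$)
$y = 39204$ ($y = \left(-198\right)^{2} = 39204$)
$Y = 344849$ ($Y = 384053 - 39204 = 344849$)
$\frac{Y}{\sqrt{z + o}} = \frac{344849}{\sqrt{336743 - 183650}} = \frac{344849}{\sqrt{153093}} = 344849 \frac{\sqrt{153093}}{153093} = \frac{344849 \sqrt{153093}}{153093}$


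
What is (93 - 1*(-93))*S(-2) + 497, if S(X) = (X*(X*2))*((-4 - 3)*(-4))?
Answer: 42161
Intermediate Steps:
S(X) = 56*X² (S(X) = (X*(2*X))*(-7*(-4)) = (2*X²)*28 = 56*X²)
(93 - 1*(-93))*S(-2) + 497 = (93 - 1*(-93))*(56*(-2)²) + 497 = (93 + 93)*(56*4) + 497 = 186*224 + 497 = 41664 + 497 = 42161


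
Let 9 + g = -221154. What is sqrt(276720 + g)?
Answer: 3*sqrt(6173) ≈ 235.71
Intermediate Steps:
g = -221163 (g = -9 - 221154 = -221163)
sqrt(276720 + g) = sqrt(276720 - 221163) = sqrt(55557) = 3*sqrt(6173)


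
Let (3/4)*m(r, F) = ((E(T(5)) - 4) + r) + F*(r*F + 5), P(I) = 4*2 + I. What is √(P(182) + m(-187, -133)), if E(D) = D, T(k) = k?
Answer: I*√4411402 ≈ 2100.3*I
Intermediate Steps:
P(I) = 8 + I
m(r, F) = 4/3 + 4*r/3 + 4*F*(5 + F*r)/3 (m(r, F) = 4*(((5 - 4) + r) + F*(r*F + 5))/3 = 4*((1 + r) + F*(F*r + 5))/3 = 4*((1 + r) + F*(5 + F*r))/3 = 4*(1 + r + F*(5 + F*r))/3 = 4/3 + 4*r/3 + 4*F*(5 + F*r)/3)
√(P(182) + m(-187, -133)) = √((8 + 182) + (4/3 + (4/3)*(-187) + (20/3)*(-133) + (4/3)*(-187)*(-133)²)) = √(190 + (4/3 - 748/3 - 2660/3 + (4/3)*(-187)*17689)) = √(190 + (4/3 - 748/3 - 2660/3 - 13231372/3)) = √(190 - 4411592) = √(-4411402) = I*√4411402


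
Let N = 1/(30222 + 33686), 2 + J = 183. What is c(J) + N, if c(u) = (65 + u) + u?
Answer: 27288717/63908 ≈ 427.00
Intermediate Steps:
J = 181 (J = -2 + 183 = 181)
c(u) = 65 + 2*u
N = 1/63908 ≈ 1.5647e-5
c(J) + N = (65 + 2*181) + 1/63908 = (65 + 362) + 1/63908 = 427 + 1/63908 = 27288717/63908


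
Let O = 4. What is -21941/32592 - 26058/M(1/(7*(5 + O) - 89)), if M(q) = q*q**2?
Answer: 14926986315595/32592 ≈ 4.5800e+8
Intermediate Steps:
M(q) = q**3
-21941/32592 - 26058/M(1/(7*(5 + O) - 89)) = -21941/32592 - 26058*(7*(5 + 4) - 89)**3 = -21941*1/32592 - 26058*(7*9 - 89)**3 = -21941/32592 - 26058*(63 - 89)**3 = -21941/32592 - 26058/((1/(-26))**3) = -21941/32592 - 26058/((-1/26)**3) = -21941/32592 - 26058/(-1/17576) = -21941/32592 - 26058*(-17576) = -21941/32592 + 457995408 = 14926986315595/32592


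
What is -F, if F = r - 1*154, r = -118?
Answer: 272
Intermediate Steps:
F = -272 (F = -118 - 1*154 = -118 - 154 = -272)
-F = -1*(-272) = 272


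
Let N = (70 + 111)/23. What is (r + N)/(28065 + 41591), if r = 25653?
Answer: 73775/200261 ≈ 0.36839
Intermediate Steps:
N = 181/23 (N = (1/23)*181 = 181/23 ≈ 7.8696)
(r + N)/(28065 + 41591) = (25653 + 181/23)/(28065 + 41591) = (590200/23)/69656 = (590200/23)*(1/69656) = 73775/200261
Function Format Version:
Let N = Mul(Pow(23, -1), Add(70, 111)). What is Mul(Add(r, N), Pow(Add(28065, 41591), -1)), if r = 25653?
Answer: Rational(73775, 200261) ≈ 0.36839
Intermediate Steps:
N = Rational(181, 23) (N = Mul(Rational(1, 23), 181) = Rational(181, 23) ≈ 7.8696)
Mul(Add(r, N), Pow(Add(28065, 41591), -1)) = Mul(Add(25653, Rational(181, 23)), Pow(Add(28065, 41591), -1)) = Mul(Rational(590200, 23), Pow(69656, -1)) = Mul(Rational(590200, 23), Rational(1, 69656)) = Rational(73775, 200261)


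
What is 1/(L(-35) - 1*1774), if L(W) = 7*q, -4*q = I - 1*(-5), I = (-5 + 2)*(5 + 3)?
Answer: -4/6963 ≈ -0.00057446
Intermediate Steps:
I = -24 (I = -3*8 = -24)
q = 19/4 (q = -(-24 - 1*(-5))/4 = -(-24 + 5)/4 = -¼*(-19) = 19/4 ≈ 4.7500)
L(W) = 133/4 (L(W) = 7*(19/4) = 133/4)
1/(L(-35) - 1*1774) = 1/(133/4 - 1*1774) = 1/(133/4 - 1774) = 1/(-6963/4) = -4/6963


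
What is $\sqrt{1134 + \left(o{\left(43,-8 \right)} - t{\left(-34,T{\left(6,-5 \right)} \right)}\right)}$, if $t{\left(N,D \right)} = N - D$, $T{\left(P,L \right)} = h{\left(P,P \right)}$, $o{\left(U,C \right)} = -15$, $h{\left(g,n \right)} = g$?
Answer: $\sqrt{1159} \approx 34.044$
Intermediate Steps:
$T{\left(P,L \right)} = P$
$\sqrt{1134 + \left(o{\left(43,-8 \right)} - t{\left(-34,T{\left(6,-5 \right)} \right)}\right)} = \sqrt{1134 - \left(-19 - 6\right)} = \sqrt{1134 - -25} = \sqrt{1134 + \left(-15 + 40\right)} = \sqrt{1134 + 25} = \sqrt{1159}$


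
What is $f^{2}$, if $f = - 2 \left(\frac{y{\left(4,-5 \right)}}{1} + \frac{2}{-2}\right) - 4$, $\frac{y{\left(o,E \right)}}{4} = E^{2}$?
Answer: $40804$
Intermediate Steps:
$y{\left(o,E \right)} = 4 E^{2}$
$f = -202$ ($f = - 2 \left(\frac{4 \left(-5\right)^{2}}{1} + \frac{2}{-2}\right) - 4 = - 2 \left(4 \cdot 25 \cdot 1 + 2 \left(- \frac{1}{2}\right)\right) - 4 = - 2 \left(100 \cdot 1 - 1\right) - 4 = - 2 \left(100 - 1\right) - 4 = \left(-2\right) 99 - 4 = -198 - 4 = -202$)
$f^{2} = \left(-202\right)^{2} = 40804$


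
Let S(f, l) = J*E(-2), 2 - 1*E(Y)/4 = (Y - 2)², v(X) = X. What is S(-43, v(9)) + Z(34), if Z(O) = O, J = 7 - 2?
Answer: -246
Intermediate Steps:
J = 5
E(Y) = 8 - 4*(-2 + Y)² (E(Y) = 8 - 4*(Y - 2)² = 8 - 4*(-2 + Y)²)
S(f, l) = -280 (S(f, l) = 5*(8 - 4*(-2 - 2)²) = 5*(8 - 4*(-4)²) = 5*(8 - 4*16) = 5*(8 - 64) = 5*(-56) = -280)
S(-43, v(9)) + Z(34) = -280 + 34 = -246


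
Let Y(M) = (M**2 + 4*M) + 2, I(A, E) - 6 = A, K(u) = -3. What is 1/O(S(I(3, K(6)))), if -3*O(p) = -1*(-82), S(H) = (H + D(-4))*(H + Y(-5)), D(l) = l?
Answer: -3/82 ≈ -0.036585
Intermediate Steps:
I(A, E) = 6 + A
Y(M) = 2 + M**2 + 4*M
S(H) = (-4 + H)*(7 + H) (S(H) = (H - 4)*(H + (2 + (-5)**2 + 4*(-5))) = (-4 + H)*(H + (2 + 25 - 20)) = (-4 + H)*(H + 7) = (-4 + H)*(7 + H))
O(p) = -82/3 (O(p) = -(-1)*(-82)/3 = -1/3*82 = -82/3)
1/O(S(I(3, K(6)))) = 1/(-82/3) = -3/82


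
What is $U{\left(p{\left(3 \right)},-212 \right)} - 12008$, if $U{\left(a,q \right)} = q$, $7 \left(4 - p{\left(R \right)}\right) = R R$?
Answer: $-12220$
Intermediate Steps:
$p{\left(R \right)} = 4 - \frac{R^{2}}{7}$ ($p{\left(R \right)} = 4 - \frac{R R}{7} = 4 - \frac{R^{2}}{7}$)
$U{\left(p{\left(3 \right)},-212 \right)} - 12008 = -212 - 12008 = -12220$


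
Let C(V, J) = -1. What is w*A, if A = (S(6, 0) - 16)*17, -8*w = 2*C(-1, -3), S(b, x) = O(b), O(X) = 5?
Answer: -187/4 ≈ -46.750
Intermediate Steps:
S(b, x) = 5
w = ¼ (w = -(-1)/4 = -⅛*(-2) = ¼ ≈ 0.25000)
A = -187 (A = (5 - 16)*17 = -11*17 = -187)
w*A = (¼)*(-187) = -187/4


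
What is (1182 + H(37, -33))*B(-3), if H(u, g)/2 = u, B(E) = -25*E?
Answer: 94200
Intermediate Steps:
H(u, g) = 2*u
(1182 + H(37, -33))*B(-3) = (1182 + 2*37)*(-25*(-3)) = (1182 + 74)*75 = 1256*75 = 94200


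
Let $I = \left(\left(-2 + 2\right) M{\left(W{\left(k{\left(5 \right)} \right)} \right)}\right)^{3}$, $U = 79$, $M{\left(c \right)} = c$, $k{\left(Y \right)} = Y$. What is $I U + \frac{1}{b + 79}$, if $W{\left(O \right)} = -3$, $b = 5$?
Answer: $\frac{1}{84} \approx 0.011905$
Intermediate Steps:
$I = 0$ ($I = \left(\left(-2 + 2\right) \left(-3\right)\right)^{3} = \left(0 \left(-3\right)\right)^{3} = 0^{3} = 0$)
$I U + \frac{1}{b + 79} = 0 \cdot 79 + \frac{1}{5 + 79} = 0 + \frac{1}{84} = \frac{1}{84}$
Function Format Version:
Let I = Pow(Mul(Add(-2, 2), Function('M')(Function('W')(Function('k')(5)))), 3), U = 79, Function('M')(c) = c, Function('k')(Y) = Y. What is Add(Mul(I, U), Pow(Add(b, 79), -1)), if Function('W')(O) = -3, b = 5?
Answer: Rational(1, 84) ≈ 0.011905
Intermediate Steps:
I = 0 (I = Pow(Mul(Add(-2, 2), -3), 3) = Pow(Mul(0, -3), 3) = Pow(0, 3) = 0)
Add(Mul(I, U), Pow(Add(b, 79), -1)) = Add(Mul(0, 79), Pow(Add(5, 79), -1)) = Add(0, Pow(84, -1)) = Add(0, Rational(1, 84)) = Rational(1, 84)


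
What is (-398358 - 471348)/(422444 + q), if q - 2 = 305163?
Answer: -869706/727609 ≈ -1.1953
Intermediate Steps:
q = 305165 (q = 2 + 305163 = 305165)
(-398358 - 471348)/(422444 + q) = (-398358 - 471348)/(422444 + 305165) = -869706/727609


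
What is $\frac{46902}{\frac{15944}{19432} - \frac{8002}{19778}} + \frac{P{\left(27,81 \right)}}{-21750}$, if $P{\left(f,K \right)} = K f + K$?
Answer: $\frac{680655899362201}{6035835250} \approx 1.1277 \cdot 10^{5}$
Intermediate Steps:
$P{\left(f,K \right)} = K + K f$
$\frac{46902}{\frac{15944}{19432} - \frac{8002}{19778}} + \frac{P{\left(27,81 \right)}}{-21750} = \frac{46902}{\frac{15944}{19432} - \frac{8002}{19778}} + \frac{81 \left(1 + 27\right)}{-21750} = \frac{46902}{15944 \cdot \frac{1}{19432} - \frac{4001}{9889}} + 81 \cdot 28 \left(- \frac{1}{21750}\right) = \frac{46902}{\frac{1993}{2429} - \frac{4001}{9889}} + 2268 \left(- \frac{1}{21750}\right) = \frac{46902}{\frac{9990348}{24020381}} - \frac{378}{3625} = 46902 \cdot \frac{24020381}{9990348} - \frac{378}{3625} = \frac{187767318277}{1665058} - \frac{378}{3625} = \frac{680655899362201}{6035835250}$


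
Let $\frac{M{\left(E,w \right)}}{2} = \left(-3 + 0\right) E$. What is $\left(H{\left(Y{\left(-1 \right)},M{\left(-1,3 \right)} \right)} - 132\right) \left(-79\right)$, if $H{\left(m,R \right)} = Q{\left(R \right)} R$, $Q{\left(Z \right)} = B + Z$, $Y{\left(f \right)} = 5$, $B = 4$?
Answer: $5688$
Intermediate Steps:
$M{\left(E,w \right)} = - 6 E$ ($M{\left(E,w \right)} = 2 \left(-3 + 0\right) E = 2 \left(- 3 E\right) = - 6 E$)
$Q{\left(Z \right)} = 4 + Z$
$H{\left(m,R \right)} = R \left(4 + R\right)$ ($H{\left(m,R \right)} = \left(4 + R\right) R = R \left(4 + R\right)$)
$\left(H{\left(Y{\left(-1 \right)},M{\left(-1,3 \right)} \right)} - 132\right) \left(-79\right) = \left(\left(-6\right) \left(-1\right) \left(4 - -6\right) - 132\right) \left(-79\right) = \left(6 \left(4 + 6\right) - 132\right) \left(-79\right) = \left(6 \cdot 10 - 132\right) \left(-79\right) = \left(60 - 132\right) \left(-79\right) = \left(-72\right) \left(-79\right) = 5688$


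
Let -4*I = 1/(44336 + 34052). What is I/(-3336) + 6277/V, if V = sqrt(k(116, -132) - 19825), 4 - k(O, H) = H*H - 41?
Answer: 1/1046009472 - 6277*I*sqrt(9301)/18602 ≈ 9.5601e-10 - 32.543*I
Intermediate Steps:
k(O, H) = 45 - H**2 (k(O, H) = 4 - (H*H - 41) = 4 - (H**2 - 41) = 4 - (-41 + H**2) = 4 + (41 - H**2) = 45 - H**2)
I = -1/313552 (I = -1/(4*(44336 + 34052)) = -1/4/78388 = -1/4*1/78388 = -1/313552 ≈ -3.1893e-6)
V = 2*I*sqrt(9301) (V = sqrt((45 - 1*(-132)**2) - 19825) = sqrt((45 - 1*17424) - 19825) = sqrt((45 - 17424) - 19825) = sqrt(-17379 - 19825) = sqrt(-37204) = 2*I*sqrt(9301) ≈ 192.88*I)
I/(-3336) + 6277/V = -1/313552/(-3336) + 6277/((2*I*sqrt(9301))) = -1/313552*(-1/3336) + 6277*(-I*sqrt(9301)/18602) = 1/1046009472 - 6277*I*sqrt(9301)/18602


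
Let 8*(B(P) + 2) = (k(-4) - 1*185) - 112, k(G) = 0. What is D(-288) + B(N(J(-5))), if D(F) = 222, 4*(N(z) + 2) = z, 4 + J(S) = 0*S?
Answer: 1463/8 ≈ 182.88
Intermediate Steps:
J(S) = -4 (J(S) = -4 + 0*S = -4 + 0 = -4)
N(z) = -2 + z/4
B(P) = -313/8 (B(P) = -2 + ((0 - 1*185) - 112)/8 = -2 + ((0 - 185) - 112)/8 = -2 + (-185 - 112)/8 = -2 + (1/8)*(-297) = -2 - 297/8 = -313/8)
D(-288) + B(N(J(-5))) = 222 - 313/8 = 1463/8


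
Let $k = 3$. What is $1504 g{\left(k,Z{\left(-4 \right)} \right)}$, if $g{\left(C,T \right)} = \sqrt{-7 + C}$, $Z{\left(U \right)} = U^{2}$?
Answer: $3008 i \approx 3008.0 i$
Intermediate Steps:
$1504 g{\left(k,Z{\left(-4 \right)} \right)} = 1504 \sqrt{-7 + 3} = 1504 \sqrt{-4} = 1504 \cdot 2 i = 3008 i$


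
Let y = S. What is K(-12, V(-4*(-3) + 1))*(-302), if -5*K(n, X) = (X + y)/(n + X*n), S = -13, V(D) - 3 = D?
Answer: -151/170 ≈ -0.88824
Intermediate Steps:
V(D) = 3 + D
y = -13
K(n, X) = -(-13 + X)/(5*(n + X*n)) (K(n, X) = -(X - 13)/(5*(n + X*n)) = -(-13 + X)/(5*(n + X*n)))
K(-12, V(-4*(-3) + 1))*(-302) = ((⅕)*(13 - (3 + (-4*(-3) + 1)))/(-12*(1 + (3 + (-4*(-3) + 1)))))*(-302) = ((⅕)*(-1/12)*(13 - (3 + (12 + 1)))/(1 + (3 + (12 + 1))))*(-302) = ((⅕)*(-1/12)*(13 - (3 + 13))/(1 + (3 + 13)))*(-302) = ((⅕)*(-1/12)*(13 - 1*16)/(1 + 16))*(-302) = ((⅕)*(-1/12)*(13 - 16)/17)*(-302) = ((⅕)*(-1/12)*(1/17)*(-3))*(-302) = (1/340)*(-302) = -151/170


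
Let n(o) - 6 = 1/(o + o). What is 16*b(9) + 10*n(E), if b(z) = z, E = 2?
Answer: 413/2 ≈ 206.50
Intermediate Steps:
n(o) = 6 + 1/(2*o) (n(o) = 6 + 1/(o + o) = 6 + 1/(2*o))
16*b(9) + 10*n(E) = 16*9 + 10*(6 + (1/2)/2) = 144 + 10*(6 + (1/2)*(1/2)) = 144 + 10*(6 + 1/4) = 144 + 10*(25/4) = 144 + 125/2 = 413/2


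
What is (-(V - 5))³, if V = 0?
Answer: 125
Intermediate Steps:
(-(V - 5))³ = (-(0 - 5))³ = (-1*(-5))³ = 5³ = 125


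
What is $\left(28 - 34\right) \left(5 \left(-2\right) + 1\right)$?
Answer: $54$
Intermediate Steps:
$\left(28 - 34\right) \left(5 \left(-2\right) + 1\right) = - 6 \left(-10 + 1\right) = \left(-6\right) \left(-9\right) = 54$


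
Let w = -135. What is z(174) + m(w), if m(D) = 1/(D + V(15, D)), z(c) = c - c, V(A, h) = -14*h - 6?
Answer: 1/1749 ≈ 0.00057176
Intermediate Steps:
V(A, h) = -6 - 14*h
z(c) = 0
m(D) = 1/(-6 - 13*D) (m(D) = 1/(D + (-6 - 14*D)) = 1/(-6 - 13*D))
z(174) + m(w) = 0 - 1/(6 + 13*(-135)) = 0 - 1/(6 - 1755) = 0 - 1/(-1749) = 0 - 1*(-1/1749) = 0 + 1/1749 = 1/1749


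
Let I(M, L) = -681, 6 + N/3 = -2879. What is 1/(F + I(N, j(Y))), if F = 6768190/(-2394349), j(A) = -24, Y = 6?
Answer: -2394349/1637319859 ≈ -0.0014624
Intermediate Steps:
N = -8655 (N = -18 + 3*(-2879) = -18 - 8637 = -8655)
F = -6768190/2394349 (F = 6768190*(-1/2394349) = -6768190/2394349 ≈ -2.8267)
1/(F + I(N, j(Y))) = 1/(-6768190/2394349 - 681) = 1/(-1637319859/2394349) = -2394349/1637319859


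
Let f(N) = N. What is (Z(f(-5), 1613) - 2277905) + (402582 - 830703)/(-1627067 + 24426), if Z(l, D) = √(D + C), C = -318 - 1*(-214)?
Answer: -3650663518984/1602641 + √1509 ≈ -2.2779e+6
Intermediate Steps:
C = -104 (C = -318 + 214 = -104)
Z(l, D) = √(-104 + D) (Z(l, D) = √(D - 104) = √(-104 + D))
(Z(f(-5), 1613) - 2277905) + (402582 - 830703)/(-1627067 + 24426) = (√(-104 + 1613) - 2277905) + (402582 - 830703)/(-1627067 + 24426) = (√1509 - 2277905) - 428121/(-1602641) = (-2277905 + √1509) - 428121*(-1/1602641) = (-2277905 + √1509) + 428121/1602641 = -3650663518984/1602641 + √1509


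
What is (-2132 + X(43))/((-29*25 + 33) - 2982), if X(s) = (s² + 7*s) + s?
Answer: -61/3674 ≈ -0.016603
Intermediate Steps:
X(s) = s² + 8*s
(-2132 + X(43))/((-29*25 + 33) - 2982) = (-2132 + 43*(8 + 43))/((-29*25 + 33) - 2982) = (-2132 + 43*51)/((-725 + 33) - 2982) = (-2132 + 2193)/(-692 - 2982) = 61/(-3674) = 61*(-1/3674) = -61/3674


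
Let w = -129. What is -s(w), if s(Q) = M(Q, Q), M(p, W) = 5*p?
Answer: 645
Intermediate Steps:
s(Q) = 5*Q
-s(w) = -5*(-129) = -1*(-645) = 645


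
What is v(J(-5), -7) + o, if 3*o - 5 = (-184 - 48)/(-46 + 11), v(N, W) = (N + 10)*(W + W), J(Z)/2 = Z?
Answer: 407/105 ≈ 3.8762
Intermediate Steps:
J(Z) = 2*Z
v(N, W) = 2*W*(10 + N) (v(N, W) = (10 + N)*(2*W) = 2*W*(10 + N))
o = 407/105 (o = 5/3 + ((-184 - 48)/(-46 + 11))/3 = 5/3 + (-232/(-35))/3 = 5/3 + (-232*(-1/35))/3 = 5/3 + (1/3)*(232/35) = 5/3 + 232/105 = 407/105 ≈ 3.8762)
v(J(-5), -7) + o = 2*(-7)*(10 + 2*(-5)) + 407/105 = 2*(-7)*(10 - 10) + 407/105 = 2*(-7)*0 + 407/105 = 0 + 407/105 = 407/105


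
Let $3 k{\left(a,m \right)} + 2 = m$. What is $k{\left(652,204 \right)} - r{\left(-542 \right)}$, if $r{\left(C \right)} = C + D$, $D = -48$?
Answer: $\frac{1972}{3} \approx 657.33$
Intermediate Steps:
$k{\left(a,m \right)} = - \frac{2}{3} + \frac{m}{3}$
$r{\left(C \right)} = -48 + C$ ($r{\left(C \right)} = C - 48 = -48 + C$)
$k{\left(652,204 \right)} - r{\left(-542 \right)} = \left(- \frac{2}{3} + \frac{1}{3} \cdot 204\right) - \left(-48 - 542\right) = \left(- \frac{2}{3} + 68\right) - -590 = \frac{202}{3} + 590 = \frac{1972}{3}$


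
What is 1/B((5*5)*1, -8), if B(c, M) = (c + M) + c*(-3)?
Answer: -1/58 ≈ -0.017241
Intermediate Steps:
B(c, M) = M - 2*c (B(c, M) = (M + c) - 3*c = M - 2*c)
1/B((5*5)*1, -8) = 1/(-8 - 2*5*5) = 1/(-8 - 50) = 1/(-58) = -1/58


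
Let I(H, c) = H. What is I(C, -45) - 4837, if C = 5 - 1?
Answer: -4833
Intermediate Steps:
C = 4
I(C, -45) - 4837 = 4 - 4837 = -4833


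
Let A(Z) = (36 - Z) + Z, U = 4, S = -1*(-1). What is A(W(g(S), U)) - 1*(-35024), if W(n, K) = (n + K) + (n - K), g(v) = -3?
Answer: 35060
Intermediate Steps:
S = 1
W(n, K) = 2*n (W(n, K) = (K + n) + (n - K) = 2*n)
A(Z) = 36
A(W(g(S), U)) - 1*(-35024) = 36 - 1*(-35024) = 36 + 35024 = 35060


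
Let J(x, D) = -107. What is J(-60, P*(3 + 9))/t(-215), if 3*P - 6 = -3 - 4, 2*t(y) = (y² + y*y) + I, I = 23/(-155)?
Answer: -33170/14329727 ≈ -0.0023148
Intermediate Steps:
I = -23/155 (I = 23*(-1/155) = -23/155 ≈ -0.14839)
t(y) = -23/310 + y² (t(y) = ((y² + y*y) - 23/155)/2 = ((y² + y²) - 23/155)/2 = (2*y² - 23/155)/2 = (-23/155 + 2*y²)/2 = -23/310 + y²)
P = -⅓ (P = 2 + (-3 - 4)/3 = 2 + (⅓)*(-7) = 2 - 7/3 = -⅓ ≈ -0.33333)
J(-60, P*(3 + 9))/t(-215) = -107/(-23/310 + (-215)²) = -107/(-23/310 + 46225) = -107/14329727/310 = -107*310/14329727 = -33170/14329727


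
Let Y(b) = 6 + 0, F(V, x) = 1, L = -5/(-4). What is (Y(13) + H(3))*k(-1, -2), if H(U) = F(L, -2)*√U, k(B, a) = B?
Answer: -6 - √3 ≈ -7.7320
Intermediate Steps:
L = 5/4 (L = -5*(-¼) = 5/4 ≈ 1.2500)
Y(b) = 6
H(U) = √U (H(U) = 1*√U = √U)
(Y(13) + H(3))*k(-1, -2) = (6 + √3)*(-1) = -6 - √3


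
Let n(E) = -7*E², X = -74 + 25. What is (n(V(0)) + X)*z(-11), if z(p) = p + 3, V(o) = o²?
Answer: 392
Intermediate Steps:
z(p) = 3 + p
X = -49
(n(V(0)) + X)*z(-11) = (-7*(0²)² - 49)*(3 - 11) = (-7*0² - 49)*(-8) = (-7*0 - 49)*(-8) = (0 - 49)*(-8) = -49*(-8) = 392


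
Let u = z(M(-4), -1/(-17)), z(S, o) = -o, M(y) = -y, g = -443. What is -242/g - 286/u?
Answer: 2154108/443 ≈ 4862.5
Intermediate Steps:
u = -1/17 (u = -(-1)/(-17) = -(-1)*(-1)/17 = -1*1/17 = -1/17 ≈ -0.058824)
-242/g - 286/u = -242/(-443) - 286/(-1/17) = -242*(-1/443) - 286*(-17) = 242/443 + 4862 = 2154108/443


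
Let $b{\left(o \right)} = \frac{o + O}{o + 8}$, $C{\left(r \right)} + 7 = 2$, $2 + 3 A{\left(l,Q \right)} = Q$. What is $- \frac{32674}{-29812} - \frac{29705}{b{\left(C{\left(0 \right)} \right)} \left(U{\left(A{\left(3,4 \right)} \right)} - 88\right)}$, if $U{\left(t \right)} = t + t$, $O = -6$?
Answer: $- \frac{30294775}{327932} \approx -92.381$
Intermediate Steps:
$A{\left(l,Q \right)} = - \frac{2}{3} + \frac{Q}{3}$
$C{\left(r \right)} = -5$ ($C{\left(r \right)} = -7 + 2 = -5$)
$U{\left(t \right)} = 2 t$
$b{\left(o \right)} = \frac{-6 + o}{8 + o}$ ($b{\left(o \right)} = \frac{o - 6}{o + 8} = \frac{-6 + o}{8 + o}$)
$- \frac{32674}{-29812} - \frac{29705}{b{\left(C{\left(0 \right)} \right)} \left(U{\left(A{\left(3,4 \right)} \right)} - 88\right)} = - \frac{32674}{-29812} - \frac{29705}{\frac{-6 - 5}{8 - 5} \left(2 \left(- \frac{2}{3} + \frac{1}{3} \cdot 4\right) - 88\right)} = \left(-32674\right) \left(- \frac{1}{29812}\right) - \frac{29705}{\frac{1}{3} \left(-11\right) \left(2 \left(- \frac{2}{3} + \frac{4}{3}\right) - 88\right)} = \frac{16337}{14906} - \frac{29705}{\frac{1}{3} \left(-11\right) \left(2 \cdot \frac{2}{3} - 88\right)} = \frac{16337}{14906} - \frac{29705}{\left(- \frac{11}{3}\right) \left(\frac{4}{3} - 88\right)} = \frac{16337}{14906} - \frac{29705}{\left(- \frac{11}{3}\right) \left(- \frac{260}{3}\right)} = \frac{16337}{14906} - \frac{29705}{\frac{2860}{9}} = \frac{16337}{14906} - \frac{4113}{44} = - \frac{30294775}{327932}$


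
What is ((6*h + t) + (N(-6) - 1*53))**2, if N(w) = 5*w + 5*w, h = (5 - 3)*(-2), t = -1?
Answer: 19044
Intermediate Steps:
h = -4 (h = 2*(-2) = -4)
N(w) = 10*w
((6*h + t) + (N(-6) - 1*53))**2 = ((6*(-4) - 1) + (10*(-6) - 1*53))**2 = ((-24 - 1) + (-60 - 53))**2 = (-25 - 113)**2 = (-138)**2 = 19044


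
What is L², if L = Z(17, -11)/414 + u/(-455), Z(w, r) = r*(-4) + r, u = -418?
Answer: 3929910721/3942584100 ≈ 0.99679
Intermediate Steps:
Z(w, r) = -3*r (Z(w, r) = -4*r + r = -3*r)
L = 62689/62790 (L = -3*(-11)/414 - 418/(-455) = 33*(1/414) - 418*(-1/455) = 11/138 + 418/455 = 62689/62790 ≈ 0.99839)
L² = (62689/62790)² = 3929910721/3942584100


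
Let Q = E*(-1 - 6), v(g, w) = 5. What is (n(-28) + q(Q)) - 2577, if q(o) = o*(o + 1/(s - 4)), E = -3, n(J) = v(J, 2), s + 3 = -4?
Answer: -23462/11 ≈ -2132.9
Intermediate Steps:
s = -7 (s = -3 - 4 = -7)
n(J) = 5
Q = 21 (Q = -3*(-1 - 6) = -3*(-7) = 21)
q(o) = o*(-1/11 + o) (q(o) = o*(o + 1/(-7 - 4)) = o*(o + 1/(-11)) = o*(o - 1/11) = o*(-1/11 + o))
(n(-28) + q(Q)) - 2577 = (5 + 21*(-1/11 + 21)) - 2577 = (5 + 21*(230/11)) - 2577 = (5 + 4830/11) - 2577 = 4885/11 - 2577 = -23462/11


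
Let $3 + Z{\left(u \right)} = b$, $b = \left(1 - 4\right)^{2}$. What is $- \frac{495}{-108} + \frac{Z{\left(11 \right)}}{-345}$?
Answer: $\frac{6301}{1380} \approx 4.5659$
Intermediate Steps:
$b = 9$ ($b = \left(-3\right)^{2} = 9$)
$Z{\left(u \right)} = 6$ ($Z{\left(u \right)} = -3 + 9 = 6$)
$- \frac{495}{-108} + \frac{Z{\left(11 \right)}}{-345} = - \frac{495}{-108} + \frac{6}{-345} = \left(-495\right) \left(- \frac{1}{108}\right) + 6 \left(- \frac{1}{345}\right) = \frac{55}{12} - \frac{2}{115} = \frac{6301}{1380}$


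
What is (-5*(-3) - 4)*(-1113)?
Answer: -12243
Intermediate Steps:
(-5*(-3) - 4)*(-1113) = (15 - 4)*(-1113) = 11*(-1113) = -12243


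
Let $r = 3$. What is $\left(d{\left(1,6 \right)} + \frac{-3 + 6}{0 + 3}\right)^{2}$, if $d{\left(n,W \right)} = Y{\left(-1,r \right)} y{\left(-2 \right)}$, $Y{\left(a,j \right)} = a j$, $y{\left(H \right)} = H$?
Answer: $49$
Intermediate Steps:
$d{\left(n,W \right)} = 6$ ($d{\left(n,W \right)} = \left(-1\right) 3 \left(-2\right) = \left(-3\right) \left(-2\right) = 6$)
$\left(d{\left(1,6 \right)} + \frac{-3 + 6}{0 + 3}\right)^{2} = \left(6 + \frac{-3 + 6}{0 + 3}\right)^{2} = \left(6 + \frac{3}{3}\right)^{2} = \left(6 + 3 \cdot \frac{1}{3}\right)^{2} = \left(6 + 1\right)^{2} = 7^{2} = 49$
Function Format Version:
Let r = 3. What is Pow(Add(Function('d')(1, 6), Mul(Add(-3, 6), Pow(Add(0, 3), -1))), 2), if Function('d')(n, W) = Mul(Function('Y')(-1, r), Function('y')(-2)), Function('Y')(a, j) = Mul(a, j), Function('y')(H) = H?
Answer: 49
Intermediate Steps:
Function('d')(n, W) = 6 (Function('d')(n, W) = Mul(Mul(-1, 3), -2) = Mul(-3, -2) = 6)
Pow(Add(Function('d')(1, 6), Mul(Add(-3, 6), Pow(Add(0, 3), -1))), 2) = Pow(Add(6, Mul(Add(-3, 6), Pow(Add(0, 3), -1))), 2) = Pow(Add(6, Mul(3, Pow(3, -1))), 2) = Pow(Add(6, Mul(3, Rational(1, 3))), 2) = Pow(Add(6, 1), 2) = Pow(7, 2) = 49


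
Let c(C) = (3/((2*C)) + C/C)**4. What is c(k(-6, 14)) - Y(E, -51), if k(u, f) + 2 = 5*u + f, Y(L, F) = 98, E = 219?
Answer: -2017487/20736 ≈ -97.294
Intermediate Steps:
k(u, f) = -2 + f + 5*u (k(u, f) = -2 + (5*u + f) = -2 + (f + 5*u) = -2 + f + 5*u)
c(C) = (1 + 3/(2*C))**4 (c(C) = (3*(1/(2*C)) + 1)**4 = (3/(2*C) + 1)**4 = (1 + 3/(2*C))**4)
c(k(-6, 14)) - Y(E, -51) = (3 + 2*(-2 + 14 + 5*(-6)))**4/(16*(-2 + 14 + 5*(-6))**4) - 1*98 = (3 + 2*(-2 + 14 - 30))**4/(16*(-2 + 14 - 30)**4) - 98 = (1/16)*(3 + 2*(-18))**4/(-18)**4 - 98 = (1/16)*(1/104976)*(3 - 36)**4 - 98 = (1/16)*(1/104976)*(-33)**4 - 98 = (1/16)*(1/104976)*1185921 - 98 = 14641/20736 - 98 = -2017487/20736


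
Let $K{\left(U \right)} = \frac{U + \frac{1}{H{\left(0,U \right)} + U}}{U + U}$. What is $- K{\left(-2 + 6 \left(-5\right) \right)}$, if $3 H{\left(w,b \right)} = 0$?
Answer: $- \frac{1025}{2048} \approx -0.50049$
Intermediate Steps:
$H{\left(w,b \right)} = 0$ ($H{\left(w,b \right)} = \frac{1}{3} \cdot 0 = 0$)
$K{\left(U \right)} = \frac{U + \frac{1}{U}}{2 U}$ ($K{\left(U \right)} = \frac{U + \frac{1}{0 + U}}{U + U} = \frac{U + \frac{1}{U}}{2 U}$)
$- K{\left(-2 + 6 \left(-5\right) \right)} = - \frac{1 + \left(-2 + 6 \left(-5\right)\right)^{2}}{2 \left(-2 + 6 \left(-5\right)\right)^{2}} = - \frac{1 + \left(-2 - 30\right)^{2}}{2 \left(-2 - 30\right)^{2}} = - \frac{1 + \left(-32\right)^{2}}{2 \cdot 1024} = - \frac{1 + 1024}{2 \cdot 1024} = - \frac{1025}{2 \cdot 1024} = \left(-1\right) \frac{1025}{2048} = - \frac{1025}{2048}$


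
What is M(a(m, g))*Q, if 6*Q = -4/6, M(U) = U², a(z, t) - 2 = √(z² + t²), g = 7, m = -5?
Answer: -(2 + √74)²/9 ≈ -12.490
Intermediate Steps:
a(z, t) = 2 + √(t² + z²) (a(z, t) = 2 + √(z² + t²) = 2 + √(t² + z²))
Q = -⅑ (Q = (-4/6)/6 = (-4*⅙)/6 = (⅙)*(-⅔) = -⅑ ≈ -0.11111)
M(a(m, g))*Q = (2 + √(7² + (-5)²))²*(-⅑) = (2 + √(49 + 25))²*(-⅑) = (2 + √74)²*(-⅑) = -(2 + √74)²/9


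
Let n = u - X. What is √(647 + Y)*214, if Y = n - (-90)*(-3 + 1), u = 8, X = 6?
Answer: 214*√469 ≈ 4634.5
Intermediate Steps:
n = 2 (n = 8 - 1*6 = 8 - 6 = 2)
Y = -178 (Y = 2 - (-90)*(-3 + 1) = 2 - (-90)*(-2) = 2 - 18*10 = 2 - 180 = -178)
√(647 + Y)*214 = √(647 - 178)*214 = √469*214 = 214*√469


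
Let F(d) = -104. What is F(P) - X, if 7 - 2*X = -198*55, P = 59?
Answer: -11105/2 ≈ -5552.5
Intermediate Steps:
X = 10897/2 (X = 7/2 - (-99)*55 = 7/2 - ½*(-10890) = 7/2 + 5445 = 10897/2 ≈ 5448.5)
F(P) - X = -104 - 1*10897/2 = -104 - 10897/2 = -11105/2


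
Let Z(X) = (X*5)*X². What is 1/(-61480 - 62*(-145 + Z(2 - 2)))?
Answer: -1/52490 ≈ -1.9051e-5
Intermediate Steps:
Z(X) = 5*X³ (Z(X) = (5*X)*X² = 5*X³)
1/(-61480 - 62*(-145 + Z(2 - 2))) = 1/(-61480 - 62*(-145 + 5*(2 - 2)³)) = 1/(-61480 - 62*(-145 + 5*0³)) = 1/(-61480 - 62*(-145 + 5*0)) = 1/(-61480 - 62*(-145 + 0)) = 1/(-61480 - 62*(-145)) = 1/(-61480 - 1*(-8990)) = 1/(-61480 + 8990) = 1/(-52490) = -1/52490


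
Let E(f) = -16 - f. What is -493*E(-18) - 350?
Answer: -1336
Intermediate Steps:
-493*E(-18) - 350 = -493*(-16 - 1*(-18)) - 350 = -493*(-16 + 18) - 350 = -493*2 - 350 = -986 - 350 = -1336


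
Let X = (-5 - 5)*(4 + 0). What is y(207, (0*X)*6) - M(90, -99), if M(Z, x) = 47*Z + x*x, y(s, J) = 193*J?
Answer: -14031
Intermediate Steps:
X = -40 (X = -10*4 = -40)
M(Z, x) = x² + 47*Z (M(Z, x) = 47*Z + x² = x² + 47*Z)
y(207, (0*X)*6) - M(90, -99) = 193*((0*(-40))*6) - ((-99)² + 47*90) = 193*(0*6) - (9801 + 4230) = 193*0 - 1*14031 = 0 - 14031 = -14031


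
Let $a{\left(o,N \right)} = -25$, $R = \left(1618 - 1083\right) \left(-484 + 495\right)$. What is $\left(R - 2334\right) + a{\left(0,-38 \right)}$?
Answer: $3526$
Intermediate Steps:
$R = 5885$ ($R = 535 \cdot 11 = 5885$)
$\left(R - 2334\right) + a{\left(0,-38 \right)} = \left(5885 - 2334\right) - 25 = 3551 - 25 = 3526$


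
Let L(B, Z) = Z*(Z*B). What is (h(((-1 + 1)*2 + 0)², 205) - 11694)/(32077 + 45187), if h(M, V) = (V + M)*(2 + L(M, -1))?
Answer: -2821/19316 ≈ -0.14604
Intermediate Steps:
L(B, Z) = B*Z² (L(B, Z) = Z*(B*Z) = B*Z²)
h(M, V) = (2 + M)*(M + V) (h(M, V) = (V + M)*(2 + M*(-1)²) = (M + V)*(2 + M*1) = (M + V)*(2 + M) = (2 + M)*(M + V))
(h(((-1 + 1)*2 + 0)², 205) - 11694)/(32077 + 45187) = (((((-1 + 1)*2 + 0)²)² + 2*((-1 + 1)*2 + 0)² + 2*205 + ((-1 + 1)*2 + 0)²*205) - 11694)/(32077 + 45187) = ((((0*2 + 0)²)² + 2*(0*2 + 0)² + 410 + (0*2 + 0)²*205) - 11694)/77264 = ((((0 + 0)²)² + 2*(0 + 0)² + 410 + (0 + 0)²*205) - 11694)*(1/77264) = (((0²)² + 2*0² + 410 + 0²*205) - 11694)*(1/77264) = ((0² + 2*0 + 410 + 0*205) - 11694)*(1/77264) = ((0 + 0 + 410 + 0) - 11694)*(1/77264) = (410 - 11694)*(1/77264) = -11284*1/77264 = -2821/19316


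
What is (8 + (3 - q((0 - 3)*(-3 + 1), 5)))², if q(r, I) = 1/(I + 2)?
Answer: 5776/49 ≈ 117.88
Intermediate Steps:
q(r, I) = 1/(2 + I)
(8 + (3 - q((0 - 3)*(-3 + 1), 5)))² = (8 + (3 - 1/(2 + 5)))² = (8 + (3 - 1/7))² = (8 + (3 - 1*⅐))² = (8 + (3 - ⅐))² = (8 + 20/7)² = (76/7)² = 5776/49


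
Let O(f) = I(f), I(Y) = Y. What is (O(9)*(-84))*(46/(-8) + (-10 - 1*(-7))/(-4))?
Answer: 3780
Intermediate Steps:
O(f) = f
(O(9)*(-84))*(46/(-8) + (-10 - 1*(-7))/(-4)) = (9*(-84))*(46/(-8) + (-10 - 1*(-7))/(-4)) = -756*(46*(-⅛) + (-10 + 7)*(-¼)) = -756*(-23/4 - 3*(-¼)) = -756*(-23/4 + ¾) = -756*(-5) = 3780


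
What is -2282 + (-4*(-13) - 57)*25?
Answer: -2407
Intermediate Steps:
-2282 + (-4*(-13) - 57)*25 = -2282 + (52 - 57)*25 = -2282 - 5*25 = -2282 - 125 = -2407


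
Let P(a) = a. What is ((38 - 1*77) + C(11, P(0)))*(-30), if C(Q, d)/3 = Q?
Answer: 180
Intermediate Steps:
C(Q, d) = 3*Q
((38 - 1*77) + C(11, P(0)))*(-30) = ((38 - 1*77) + 3*11)*(-30) = ((38 - 77) + 33)*(-30) = (-39 + 33)*(-30) = -6*(-30) = 180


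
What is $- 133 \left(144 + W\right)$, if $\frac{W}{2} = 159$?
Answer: $-61446$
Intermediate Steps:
$W = 318$ ($W = 2 \cdot 159 = 318$)
$- 133 \left(144 + W\right) = - 133 \left(144 + 318\right) = \left(-133\right) 462 = -61446$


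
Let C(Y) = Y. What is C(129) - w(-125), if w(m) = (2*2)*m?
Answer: 629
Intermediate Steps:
w(m) = 4*m
C(129) - w(-125) = 129 - 4*(-125) = 129 - 1*(-500) = 129 + 500 = 629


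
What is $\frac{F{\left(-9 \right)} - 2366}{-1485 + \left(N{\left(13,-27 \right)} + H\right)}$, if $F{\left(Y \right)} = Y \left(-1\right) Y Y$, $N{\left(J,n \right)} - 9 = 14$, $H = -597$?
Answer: $\frac{1637}{2059} \approx 0.79505$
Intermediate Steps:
$N{\left(J,n \right)} = 23$ ($N{\left(J,n \right)} = 9 + 14 = 23$)
$F{\left(Y \right)} = - Y^{3}$ ($F{\left(Y \right)} = - Y Y Y = - Y^{2} Y = - Y^{3}$)
$\frac{F{\left(-9 \right)} - 2366}{-1485 + \left(N{\left(13,-27 \right)} + H\right)} = \frac{- \left(-9\right)^{3} - 2366}{-1485 + \left(23 - 597\right)} = \frac{\left(-1\right) \left(-729\right) - 2366}{-1485 - 574} = \frac{729 - 2366}{-2059} = \left(-1637\right) \left(- \frac{1}{2059}\right) = \frac{1637}{2059}$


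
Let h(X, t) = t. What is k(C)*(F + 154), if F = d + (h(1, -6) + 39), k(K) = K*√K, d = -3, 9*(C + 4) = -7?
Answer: -7912*I*√43/27 ≈ -1921.6*I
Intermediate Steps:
C = -43/9 (C = -4 + (⅑)*(-7) = -4 - 7/9 = -43/9 ≈ -4.7778)
k(K) = K^(3/2)
F = 30 (F = -3 + (-6 + 39) = -3 + 33 = 30)
k(C)*(F + 154) = (-43/9)^(3/2)*(30 + 154) = -43*I*√43/27*184 = -7912*I*√43/27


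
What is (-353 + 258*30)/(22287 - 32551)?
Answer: -7387/10264 ≈ -0.71970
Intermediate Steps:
(-353 + 258*30)/(22287 - 32551) = (-353 + 7740)/(-10264) = 7387*(-1/10264) = -7387/10264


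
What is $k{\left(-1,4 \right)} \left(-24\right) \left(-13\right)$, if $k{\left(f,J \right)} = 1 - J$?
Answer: $-936$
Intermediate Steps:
$k{\left(-1,4 \right)} \left(-24\right) \left(-13\right) = \left(1 - 4\right) \left(-24\right) \left(-13\right) = \left(-3\right) \left(-24\right) \left(-13\right) = 72 \left(-13\right) = -936$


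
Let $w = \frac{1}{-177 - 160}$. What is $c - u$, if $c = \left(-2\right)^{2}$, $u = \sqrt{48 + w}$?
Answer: $4 - \frac{5 \sqrt{218039}}{337} \approx -2.928$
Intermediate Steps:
$w = - \frac{1}{337}$ ($w = \frac{1}{-337} = - \frac{1}{337} \approx -0.0029674$)
$u = \frac{5 \sqrt{218039}}{337}$ ($u = \sqrt{48 - \frac{1}{337}} = \sqrt{\frac{16175}{337}} = \frac{5 \sqrt{218039}}{337} \approx 6.928$)
$c = 4$
$c - u = 4 - \frac{5 \sqrt{218039}}{337}$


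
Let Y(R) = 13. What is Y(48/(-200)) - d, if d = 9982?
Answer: -9969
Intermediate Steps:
Y(48/(-200)) - d = 13 - 1*9982 = 13 - 9982 = -9969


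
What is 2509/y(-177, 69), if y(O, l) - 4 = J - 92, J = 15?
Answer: -2509/73 ≈ -34.370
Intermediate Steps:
y(O, l) = -73 (y(O, l) = 4 + (15 - 92) = 4 - 77 = -73)
2509/y(-177, 69) = 2509/(-73) = 2509*(-1/73) = -2509/73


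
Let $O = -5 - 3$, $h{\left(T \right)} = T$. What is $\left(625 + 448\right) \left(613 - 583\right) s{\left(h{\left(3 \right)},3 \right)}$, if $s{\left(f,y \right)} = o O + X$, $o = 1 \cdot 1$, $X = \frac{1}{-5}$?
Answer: $-263958$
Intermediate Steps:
$O = -8$ ($O = -5 - 3 = -8$)
$X = - \frac{1}{5} \approx -0.2$
$o = 1$
$s{\left(f,y \right)} = - \frac{41}{5}$ ($s{\left(f,y \right)} = 1 \left(-8\right) - \frac{1}{5} = -8 - \frac{1}{5} = - \frac{41}{5}$)
$\left(625 + 448\right) \left(613 - 583\right) s{\left(h{\left(3 \right)},3 \right)} = \left(625 + 448\right) \left(613 - 583\right) \left(- \frac{41}{5}\right) = 1073 \cdot 30 \left(- \frac{41}{5}\right) = 32190 \left(- \frac{41}{5}\right) = -263958$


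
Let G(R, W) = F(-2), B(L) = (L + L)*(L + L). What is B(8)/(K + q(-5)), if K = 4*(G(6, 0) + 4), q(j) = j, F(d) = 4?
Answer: 256/27 ≈ 9.4815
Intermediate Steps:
B(L) = 4*L² (B(L) = (2*L)*(2*L) = 4*L²)
G(R, W) = 4
K = 32 (K = 4*(4 + 4) = 4*8 = 32)
B(8)/(K + q(-5)) = (4*8²)/(32 - 5) = (4*64)/27 = (1/27)*256 = 256/27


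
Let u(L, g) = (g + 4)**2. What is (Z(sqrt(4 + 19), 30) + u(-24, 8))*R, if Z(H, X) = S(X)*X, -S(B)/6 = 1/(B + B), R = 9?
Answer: 1269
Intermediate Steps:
u(L, g) = (4 + g)**2
S(B) = -3/B (S(B) = -6/(B + B) = -6*1/(2*B) = -3/B)
Z(H, X) = -3 (Z(H, X) = (-3/X)*X = -3)
(Z(sqrt(4 + 19), 30) + u(-24, 8))*R = (-3 + (4 + 8)**2)*9 = (-3 + 12**2)*9 = (-3 + 144)*9 = 141*9 = 1269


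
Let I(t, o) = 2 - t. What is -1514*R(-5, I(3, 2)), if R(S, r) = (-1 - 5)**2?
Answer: -54504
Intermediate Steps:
R(S, r) = 36 (R(S, r) = (-6)**2 = 36)
-1514*R(-5, I(3, 2)) = -1514*36 = -54504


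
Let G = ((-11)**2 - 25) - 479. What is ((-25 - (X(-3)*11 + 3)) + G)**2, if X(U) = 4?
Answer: 207025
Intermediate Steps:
G = -383 (G = (121 - 25) - 479 = 96 - 479 = -383)
((-25 - (X(-3)*11 + 3)) + G)**2 = ((-25 - (4*11 + 3)) - 383)**2 = ((-25 - (44 + 3)) - 383)**2 = ((-25 - 1*47) - 383)**2 = ((-25 - 47) - 383)**2 = (-72 - 383)**2 = (-455)**2 = 207025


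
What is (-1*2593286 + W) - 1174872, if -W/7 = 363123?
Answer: -6310019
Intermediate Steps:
W = -2541861 (W = -7*363123 = -2541861)
(-1*2593286 + W) - 1174872 = (-1*2593286 - 2541861) - 1174872 = (-2593286 - 2541861) - 1174872 = -5135147 - 1174872 = -6310019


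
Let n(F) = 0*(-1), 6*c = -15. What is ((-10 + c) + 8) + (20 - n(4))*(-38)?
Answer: -1529/2 ≈ -764.50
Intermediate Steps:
c = -5/2 (c = (⅙)*(-15) = -5/2 ≈ -2.5000)
n(F) = 0
((-10 + c) + 8) + (20 - n(4))*(-38) = ((-10 - 5/2) + 8) + (20 - 1*0)*(-38) = (-25/2 + 8) + (20 + 0)*(-38) = -9/2 + 20*(-38) = -9/2 - 760 = -1529/2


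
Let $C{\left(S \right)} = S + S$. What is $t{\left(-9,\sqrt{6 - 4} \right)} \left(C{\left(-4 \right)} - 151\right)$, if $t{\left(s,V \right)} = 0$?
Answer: $0$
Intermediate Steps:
$C{\left(S \right)} = 2 S$
$t{\left(-9,\sqrt{6 - 4} \right)} \left(C{\left(-4 \right)} - 151\right) = 0 \left(2 \left(-4\right) - 151\right) = 0 \left(-8 - 151\right) = 0 \left(-159\right) = 0$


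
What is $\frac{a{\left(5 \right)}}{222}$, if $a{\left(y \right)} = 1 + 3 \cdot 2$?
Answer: $\frac{7}{222} \approx 0.031532$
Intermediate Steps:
$a{\left(y \right)} = 7$ ($a{\left(y \right)} = 1 + 6 = 7$)
$\frac{a{\left(5 \right)}}{222} = \frac{7}{222}$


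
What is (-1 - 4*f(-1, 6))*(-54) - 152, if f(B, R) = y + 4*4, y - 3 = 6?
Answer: 5302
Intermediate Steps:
y = 9 (y = 3 + 6 = 9)
f(B, R) = 25 (f(B, R) = 9 + 4*4 = 9 + 16 = 25)
(-1 - 4*f(-1, 6))*(-54) - 152 = (-1 - 4*25)*(-54) - 152 = (-1 - 100)*(-54) - 152 = -101*(-54) - 152 = 5454 - 152 = 5302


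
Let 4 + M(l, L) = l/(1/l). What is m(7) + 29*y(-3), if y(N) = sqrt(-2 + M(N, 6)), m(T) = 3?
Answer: 3 + 29*sqrt(3) ≈ 53.229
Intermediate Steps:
M(l, L) = -4 + l**2 (M(l, L) = -4 + l/(1/l) = -4 + l*l = -4 + l**2)
y(N) = sqrt(-6 + N**2) (y(N) = sqrt(-2 + (-4 + N**2)) = sqrt(-6 + N**2))
m(7) + 29*y(-3) = 3 + 29*sqrt(-6 + (-3)**2) = 3 + 29*sqrt(-6 + 9) = 3 + 29*sqrt(3)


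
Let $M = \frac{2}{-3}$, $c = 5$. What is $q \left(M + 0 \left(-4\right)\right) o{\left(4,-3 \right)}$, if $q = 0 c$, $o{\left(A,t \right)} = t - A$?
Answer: $0$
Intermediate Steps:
$M = - \frac{2}{3}$ ($M = 2 \left(- \frac{1}{3}\right) = - \frac{2}{3} \approx -0.66667$)
$q = 0$ ($q = 0 \cdot 5 = 0$)
$q \left(M + 0 \left(-4\right)\right) o{\left(4,-3 \right)} = 0 \left(- \frac{2}{3} + 0 \left(-4\right)\right) \left(-3 - 4\right) = 0 \left(- \frac{2}{3} + 0\right) \left(-3 - 4\right) = 0 \left(- \frac{2}{3}\right) \left(-7\right) = 0 \left(-7\right) = 0$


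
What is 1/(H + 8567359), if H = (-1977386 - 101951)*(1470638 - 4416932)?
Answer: 1/6126346694437 ≈ 1.6323e-13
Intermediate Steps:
H = 6126338127078 (H = -2079337*(-2946294) = 6126338127078)
1/(H + 8567359) = 1/(6126338127078 + 8567359) = 1/6126346694437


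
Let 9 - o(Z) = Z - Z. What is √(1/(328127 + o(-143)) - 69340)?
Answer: I*√1866515519906126/164068 ≈ 263.32*I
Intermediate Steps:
o(Z) = 9 (o(Z) = 9 - (Z - Z) = 9 - 1*0 = 9 + 0 = 9)
√(1/(328127 + o(-143)) - 69340) = √(1/(328127 + 9) - 69340) = √(1/328136 - 69340) = √(-22752950239/328136) = I*√1866515519906126/164068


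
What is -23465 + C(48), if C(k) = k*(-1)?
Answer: -23513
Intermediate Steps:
C(k) = -k
-23465 + C(48) = -23465 - 1*48 = -23465 - 48 = -23513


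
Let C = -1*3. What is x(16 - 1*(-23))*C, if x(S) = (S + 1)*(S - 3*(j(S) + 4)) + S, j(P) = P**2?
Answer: 544203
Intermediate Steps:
C = -3
x(S) = S + (1 + S)*(-12 + S - 3*S**2) (x(S) = (S + 1)*(S - 3*(S**2 + 4)) + S = (1 + S)*(S - 3*(4 + S**2)) + S = (1 + S)*(S + (-12 - 3*S**2)) + S = (1 + S)*(-12 + S - 3*S**2) + S = S + (1 + S)*(-12 + S - 3*S**2))
x(16 - 1*(-23))*C = (-12 - 10*(16 - 1*(-23)) - 3*(16 - 1*(-23))**3 - 2*(16 - 1*(-23))**2)*(-3) = (-12 - 10*(16 + 23) - 3*(16 + 23)**3 - 2*(16 + 23)**2)*(-3) = (-12 - 10*39 - 3*39**3 - 2*39**2)*(-3) = (-12 - 390 - 3*59319 - 2*1521)*(-3) = (-12 - 390 - 177957 - 3042)*(-3) = -181401*(-3) = 544203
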